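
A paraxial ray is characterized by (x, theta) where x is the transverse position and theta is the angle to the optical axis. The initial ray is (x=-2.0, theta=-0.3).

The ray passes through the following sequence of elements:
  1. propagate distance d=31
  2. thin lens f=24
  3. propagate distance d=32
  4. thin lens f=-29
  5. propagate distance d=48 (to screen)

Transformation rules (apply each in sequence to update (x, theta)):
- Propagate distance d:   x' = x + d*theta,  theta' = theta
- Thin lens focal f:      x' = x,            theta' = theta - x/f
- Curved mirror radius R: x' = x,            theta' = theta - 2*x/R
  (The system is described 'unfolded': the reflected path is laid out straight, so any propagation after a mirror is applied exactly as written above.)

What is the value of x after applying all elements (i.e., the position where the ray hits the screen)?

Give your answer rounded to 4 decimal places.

Answer: -7.2885

Derivation:
Initial: x=-2.0000 theta=-0.3000
After 1 (propagate distance d=31): x=-11.3000 theta=-0.3000
After 2 (thin lens f=24): x=-11.3000 theta=41/240 (≈0.1708)
After 3 (propagate distance d=32): x=-35/6 (≈-5.8333) theta=41/240 (≈0.1708)
After 4 (thin lens f=-29): x=-35/6 (≈-5.8333) theta=-211/6960 (≈-0.0303)
After 5 (propagate distance d=48 (to screen)): x=-6341/870 (≈-7.2885) theta=-211/6960 (≈-0.0303)
Rounded to 4 decimal places: x = -7.2885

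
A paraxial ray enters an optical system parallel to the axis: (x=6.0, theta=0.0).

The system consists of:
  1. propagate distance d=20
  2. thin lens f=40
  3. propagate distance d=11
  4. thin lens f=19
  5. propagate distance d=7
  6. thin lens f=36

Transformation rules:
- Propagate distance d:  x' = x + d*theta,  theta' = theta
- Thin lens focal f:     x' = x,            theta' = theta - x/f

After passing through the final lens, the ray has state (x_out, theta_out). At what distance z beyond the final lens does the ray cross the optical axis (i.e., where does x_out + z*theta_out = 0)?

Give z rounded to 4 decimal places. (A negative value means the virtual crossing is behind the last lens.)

Answer: 3.9835

Derivation:
Initial: x=6.0000 theta=0.0000
After 1 (propagate distance d=20): x=6.0000 theta=0.0000
After 2 (thin lens f=40): x=6.0000 theta=-0.1500
After 3 (propagate distance d=11): x=4.3500 theta=-0.1500
After 4 (thin lens f=19): x=4.3500 theta=-36/95 (≈-0.3789)
After 5 (propagate distance d=7): x=129/76 (≈1.6974) theta=-36/95 (≈-0.3789)
After 6 (thin lens f=36): x=129/76 (≈1.6974) theta=-1943/4560 (≈-0.4261)
z_focus = -x_out/theta_out = -(129/76)/(-1943/4560) = 7740/1943 ≈ 3.9835
Rounded to 4 decimal places: z = 3.9835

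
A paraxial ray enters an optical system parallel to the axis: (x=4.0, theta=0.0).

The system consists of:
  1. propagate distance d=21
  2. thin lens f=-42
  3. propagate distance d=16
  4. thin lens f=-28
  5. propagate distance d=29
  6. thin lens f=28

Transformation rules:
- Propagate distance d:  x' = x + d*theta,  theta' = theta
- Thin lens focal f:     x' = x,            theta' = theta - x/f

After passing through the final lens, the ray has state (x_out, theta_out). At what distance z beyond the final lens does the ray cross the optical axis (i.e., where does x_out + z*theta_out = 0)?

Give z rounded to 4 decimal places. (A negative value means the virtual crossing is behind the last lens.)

Initial: x=4.0000 theta=0.0000
After 1 (propagate distance d=21): x=4.0000 theta=0.0000
After 2 (thin lens f=-42): x=4.0000 theta=2/21 (≈0.0952)
After 3 (propagate distance d=16): x=116/21 (≈5.5238) theta=2/21 (≈0.0952)
After 4 (thin lens f=-28): x=116/21 (≈5.5238) theta=43/147 (≈0.2925)
After 5 (propagate distance d=29): x=2059/147 (≈14.0068) theta=43/147 (≈0.2925)
After 6 (thin lens f=28): x=2059/147 (≈14.0068) theta=-285/1372 (≈-0.2077)
z_focus = -x_out/theta_out = -(2059/147)/(-285/1372) = 57652/855 ≈ 67.4292
Rounded to 4 decimal places: z = 67.4292

Answer: 67.4292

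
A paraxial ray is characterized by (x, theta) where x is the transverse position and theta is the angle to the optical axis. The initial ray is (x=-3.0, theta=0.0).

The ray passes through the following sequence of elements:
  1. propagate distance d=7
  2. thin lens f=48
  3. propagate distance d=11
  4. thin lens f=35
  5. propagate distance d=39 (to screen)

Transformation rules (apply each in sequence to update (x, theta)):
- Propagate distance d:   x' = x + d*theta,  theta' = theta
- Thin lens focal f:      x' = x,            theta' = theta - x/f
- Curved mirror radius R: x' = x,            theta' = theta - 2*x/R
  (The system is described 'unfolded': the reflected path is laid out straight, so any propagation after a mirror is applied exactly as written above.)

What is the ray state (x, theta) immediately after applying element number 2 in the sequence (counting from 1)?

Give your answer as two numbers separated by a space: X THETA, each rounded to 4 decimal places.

Answer: -3.0000 0.0625

Derivation:
Initial: x=-3.0000 theta=0.0000
After 1 (propagate distance d=7): x=-3.0000 theta=0.0000
After 2 (thin lens f=48): x=-3.0000 theta=0.0625
Rounded to 4 decimal places: x = -3.0000, theta = 0.0625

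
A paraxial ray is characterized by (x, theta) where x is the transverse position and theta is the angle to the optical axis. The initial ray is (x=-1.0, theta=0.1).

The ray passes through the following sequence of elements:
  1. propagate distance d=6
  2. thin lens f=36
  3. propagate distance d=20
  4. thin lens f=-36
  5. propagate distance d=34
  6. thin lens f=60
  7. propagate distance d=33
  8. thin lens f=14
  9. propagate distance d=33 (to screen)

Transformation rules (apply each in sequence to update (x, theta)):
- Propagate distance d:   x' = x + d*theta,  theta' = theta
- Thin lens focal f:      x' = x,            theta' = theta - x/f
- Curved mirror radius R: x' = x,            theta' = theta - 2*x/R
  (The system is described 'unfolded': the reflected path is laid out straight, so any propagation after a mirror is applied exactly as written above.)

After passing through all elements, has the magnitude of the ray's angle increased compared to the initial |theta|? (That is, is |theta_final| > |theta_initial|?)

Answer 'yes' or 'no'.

Answer: yes

Derivation:
Initial: x=-1.0000 theta=0.1000
After 1 (propagate distance d=6): x=-0.4000 theta=0.1000
After 2 (thin lens f=36): x=-0.4000 theta=1/9 (≈0.1111)
After 3 (propagate distance d=20): x=82/45 (≈1.8222) theta=1/9 (≈0.1111)
After 4 (thin lens f=-36): x=82/45 (≈1.8222) theta=131/810 (≈0.1617)
After 5 (propagate distance d=34): x=593/81 (≈7.3210) theta=131/810 (≈0.1617)
After 6 (thin lens f=60): x=593/81 (≈7.3210) theta=193/4860 (≈0.0397)
After 7 (propagate distance d=33): x=4661/540 (≈8.6315) theta=193/4860 (≈0.0397)
After 8 (thin lens f=14): x=4661/540 (≈8.6315) theta=-39247/68040 (≈-0.5768)
After 9 (propagate distance d=33 (to screen)): x=-47191/4536 (≈-10.4037) theta=-39247/68040 (≈-0.5768)
|theta_initial|=0.1000 |theta_final|=39247/68040 (≈0.5768) -> increased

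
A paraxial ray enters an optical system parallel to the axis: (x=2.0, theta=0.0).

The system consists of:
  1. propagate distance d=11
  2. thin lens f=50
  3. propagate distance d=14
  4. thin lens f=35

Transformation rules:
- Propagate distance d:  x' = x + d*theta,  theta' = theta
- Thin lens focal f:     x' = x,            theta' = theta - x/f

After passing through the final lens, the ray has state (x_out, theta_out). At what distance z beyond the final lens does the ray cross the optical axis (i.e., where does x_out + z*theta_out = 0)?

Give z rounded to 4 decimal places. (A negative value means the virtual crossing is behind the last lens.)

Answer: 17.7465

Derivation:
Initial: x=2.0000 theta=0.0000
After 1 (propagate distance d=11): x=2.0000 theta=0.0000
After 2 (thin lens f=50): x=2.0000 theta=-0.0400
After 3 (propagate distance d=14): x=1.4400 theta=-0.0400
After 4 (thin lens f=35): x=1.4400 theta=-71/875 (≈-0.0811)
z_focus = -x_out/theta_out = -(1.4400)/(-71/875) = 1260/71 ≈ 17.7465
Rounded to 4 decimal places: z = 17.7465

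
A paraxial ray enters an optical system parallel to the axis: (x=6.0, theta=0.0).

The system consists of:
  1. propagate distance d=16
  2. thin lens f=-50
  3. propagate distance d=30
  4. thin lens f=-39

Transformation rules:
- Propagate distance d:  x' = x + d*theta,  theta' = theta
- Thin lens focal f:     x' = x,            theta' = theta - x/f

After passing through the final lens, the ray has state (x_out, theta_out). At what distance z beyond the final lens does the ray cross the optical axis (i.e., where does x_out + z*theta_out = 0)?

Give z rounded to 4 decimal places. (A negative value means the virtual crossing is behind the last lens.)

Initial: x=6.0000 theta=0.0000
After 1 (propagate distance d=16): x=6.0000 theta=0.0000
After 2 (thin lens f=-50): x=6.0000 theta=0.1200
After 3 (propagate distance d=30): x=9.6000 theta=0.1200
After 4 (thin lens f=-39): x=9.6000 theta=119/325 (≈0.3662)
z_focus = -x_out/theta_out = -(9.6000)/(119/325) = -3120/119 ≈ -26.2185
Rounded to 4 decimal places: z = -26.2185

Answer: -26.2185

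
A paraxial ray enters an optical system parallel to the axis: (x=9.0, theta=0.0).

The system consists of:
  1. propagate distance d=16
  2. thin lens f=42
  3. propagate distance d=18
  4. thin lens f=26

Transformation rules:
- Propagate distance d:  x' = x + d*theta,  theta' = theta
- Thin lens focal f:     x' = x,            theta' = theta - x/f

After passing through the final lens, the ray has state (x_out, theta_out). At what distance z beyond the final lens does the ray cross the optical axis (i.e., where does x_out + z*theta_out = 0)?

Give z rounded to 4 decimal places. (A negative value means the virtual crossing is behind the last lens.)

Initial: x=9.0000 theta=0.0000
After 1 (propagate distance d=16): x=9.0000 theta=0.0000
After 2 (thin lens f=42): x=9.0000 theta=-3/14 (≈-0.2143)
After 3 (propagate distance d=18): x=36/7 (≈5.1429) theta=-3/14 (≈-0.2143)
After 4 (thin lens f=26): x=36/7 (≈5.1429) theta=-75/182 (≈-0.4121)
z_focus = -x_out/theta_out = -(36/7)/(-75/182) = 12.4800
Rounded to 4 decimal places: z = 12.4800

Answer: 12.4800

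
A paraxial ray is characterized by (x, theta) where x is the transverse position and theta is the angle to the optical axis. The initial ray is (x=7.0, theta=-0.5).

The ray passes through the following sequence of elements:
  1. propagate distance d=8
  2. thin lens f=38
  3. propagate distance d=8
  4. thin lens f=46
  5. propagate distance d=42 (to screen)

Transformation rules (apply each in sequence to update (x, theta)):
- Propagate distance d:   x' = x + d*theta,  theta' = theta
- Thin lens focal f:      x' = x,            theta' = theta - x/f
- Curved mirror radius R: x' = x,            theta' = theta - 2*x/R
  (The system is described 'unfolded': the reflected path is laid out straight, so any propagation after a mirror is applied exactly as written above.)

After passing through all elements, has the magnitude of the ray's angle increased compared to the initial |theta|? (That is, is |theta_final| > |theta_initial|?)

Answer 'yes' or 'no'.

Initial: x=7.0000 theta=-0.5000
After 1 (propagate distance d=8): x=3.0000 theta=-0.5000
After 2 (thin lens f=38): x=3.0000 theta=-11/19 (≈-0.5789)
After 3 (propagate distance d=8): x=-31/19 (≈-1.6316) theta=-11/19 (≈-0.5789)
After 4 (thin lens f=46): x=-31/19 (≈-1.6316) theta=-25/46 (≈-0.5435)
After 5 (propagate distance d=42 (to screen)): x=-10688/437 (≈-24.4577) theta=-25/46 (≈-0.5435)
|theta_initial|=0.5000 |theta_final|=25/46 (≈0.5435) -> increased

Answer: yes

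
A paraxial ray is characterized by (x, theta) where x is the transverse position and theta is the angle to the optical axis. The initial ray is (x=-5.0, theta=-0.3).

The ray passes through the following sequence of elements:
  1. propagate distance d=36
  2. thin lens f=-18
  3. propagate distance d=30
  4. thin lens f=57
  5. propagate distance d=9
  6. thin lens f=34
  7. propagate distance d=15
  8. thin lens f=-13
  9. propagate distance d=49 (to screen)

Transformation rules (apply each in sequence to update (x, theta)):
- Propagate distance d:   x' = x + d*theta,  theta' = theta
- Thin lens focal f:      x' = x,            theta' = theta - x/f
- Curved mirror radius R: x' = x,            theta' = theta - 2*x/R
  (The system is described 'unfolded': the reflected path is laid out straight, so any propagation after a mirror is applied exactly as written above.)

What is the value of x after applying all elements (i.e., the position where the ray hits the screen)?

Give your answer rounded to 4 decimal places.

Answer: -99.5138

Derivation:
Initial: x=-5.0000 theta=-0.3000
After 1 (propagate distance d=36): x=-15.8000 theta=-0.3000
After 2 (thin lens f=-18): x=-15.8000 theta=-53/45 (≈-1.1778)
After 3 (propagate distance d=30): x=-767/15 (≈-51.1333) theta=-53/45 (≈-1.1778)
After 4 (thin lens f=57): x=-767/15 (≈-51.1333) theta=-16/57 (≈-0.2807)
After 5 (propagate distance d=9): x=-15293/285 (≈-53.6596) theta=-16/57 (≈-0.2807)
After 6 (thin lens f=34): x=-15293/285 (≈-53.6596) theta=4191/3230 (≈1.2975)
After 7 (propagate distance d=15): x=-331367/9690 (≈-34.1968) theta=4191/3230 (≈1.2975)
After 8 (thin lens f=-13): x=-331367/9690 (≈-34.1968) theta=-83959/62985 (≈-1.3330)
After 9 (propagate distance d=49 (to screen)): x=-12535753/125970 (≈-99.5138) theta=-83959/62985 (≈-1.3330)
Rounded to 4 decimal places: x = -99.5138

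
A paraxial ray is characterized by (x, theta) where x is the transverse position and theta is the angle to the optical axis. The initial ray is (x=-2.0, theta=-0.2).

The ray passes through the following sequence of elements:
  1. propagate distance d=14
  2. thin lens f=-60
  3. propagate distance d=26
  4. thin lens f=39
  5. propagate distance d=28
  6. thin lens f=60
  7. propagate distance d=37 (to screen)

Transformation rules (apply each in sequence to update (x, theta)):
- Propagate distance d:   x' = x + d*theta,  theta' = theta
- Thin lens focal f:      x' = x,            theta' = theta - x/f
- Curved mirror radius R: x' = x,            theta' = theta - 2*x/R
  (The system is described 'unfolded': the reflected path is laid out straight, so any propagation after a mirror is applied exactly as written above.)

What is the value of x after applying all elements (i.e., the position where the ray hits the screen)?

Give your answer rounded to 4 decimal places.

Answer: -3.2109

Derivation:
Initial: x=-2.0000 theta=-0.2000
After 1 (propagate distance d=14): x=-4.8000 theta=-0.2000
After 2 (thin lens f=-60): x=-4.8000 theta=-0.2800
After 3 (propagate distance d=26): x=-12.0800 theta=-0.2800
After 4 (thin lens f=39): x=-12.0800 theta=29/975 (≈0.0297)
After 5 (propagate distance d=28): x=-10966/975 (≈-11.2472) theta=29/975 (≈0.0297)
After 6 (thin lens f=60): x=-10966/975 (≈-11.2472) theta=6353/29250 (≈0.2172)
After 7 (propagate distance d=37 (to screen)): x=-93919/29250 (≈-3.2109) theta=6353/29250 (≈0.2172)
Rounded to 4 decimal places: x = -3.2109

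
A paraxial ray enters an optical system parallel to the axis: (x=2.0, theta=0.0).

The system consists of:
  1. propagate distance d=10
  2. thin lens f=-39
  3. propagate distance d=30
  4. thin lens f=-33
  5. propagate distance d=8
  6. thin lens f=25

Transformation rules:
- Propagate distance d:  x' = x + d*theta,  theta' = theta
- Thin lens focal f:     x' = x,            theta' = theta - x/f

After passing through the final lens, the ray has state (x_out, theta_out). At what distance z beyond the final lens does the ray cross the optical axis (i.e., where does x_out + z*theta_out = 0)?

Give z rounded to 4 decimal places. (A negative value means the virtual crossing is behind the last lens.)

Initial: x=2.0000 theta=0.0000
After 1 (propagate distance d=10): x=2.0000 theta=0.0000
After 2 (thin lens f=-39): x=2.0000 theta=2/39 (≈0.0513)
After 3 (propagate distance d=30): x=46/13 (≈3.5385) theta=2/39 (≈0.0513)
After 4 (thin lens f=-33): x=46/13 (≈3.5385) theta=68/429 (≈0.1585)
After 5 (propagate distance d=8): x=2062/429 (≈4.8065) theta=68/429 (≈0.1585)
After 6 (thin lens f=25): x=2062/429 (≈4.8065) theta=-362/10725 (≈-0.0338)
z_focus = -x_out/theta_out = -(2062/429)/(-362/10725) = 25775/181 ≈ 142.4033
Rounded to 4 decimal places: z = 142.4033

Answer: 142.4033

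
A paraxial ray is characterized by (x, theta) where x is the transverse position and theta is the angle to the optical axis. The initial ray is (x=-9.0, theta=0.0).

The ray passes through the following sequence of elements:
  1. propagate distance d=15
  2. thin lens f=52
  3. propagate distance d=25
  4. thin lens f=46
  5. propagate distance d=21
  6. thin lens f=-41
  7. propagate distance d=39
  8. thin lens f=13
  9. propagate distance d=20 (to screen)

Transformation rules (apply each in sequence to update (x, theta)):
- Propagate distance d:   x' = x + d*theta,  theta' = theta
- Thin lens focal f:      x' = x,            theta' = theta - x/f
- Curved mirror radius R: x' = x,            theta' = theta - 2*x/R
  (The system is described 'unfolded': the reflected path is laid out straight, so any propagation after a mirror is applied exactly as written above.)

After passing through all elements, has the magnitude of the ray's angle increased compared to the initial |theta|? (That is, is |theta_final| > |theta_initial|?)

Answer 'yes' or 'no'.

Initial: x=-9.0000 theta=0.0000
After 1 (propagate distance d=15): x=-9.0000 theta=0.0000
After 2 (thin lens f=52): x=-9.0000 theta=9/52 (≈0.1731)
After 3 (propagate distance d=25): x=-243/52 (≈-4.6731) theta=9/52 (≈0.1731)
After 4 (thin lens f=46): x=-243/52 (≈-4.6731) theta=657/2392 (≈0.2747)
After 5 (propagate distance d=21): x=2619/2392 (≈1.0949) theta=657/2392 (≈0.2747)
After 6 (thin lens f=-41): x=2619/2392 (≈1.0949) theta=7389/24518 (≈0.3014)
After 7 (propagate distance d=39): x=1260063/98072 (≈12.8483) theta=7389/24518 (≈0.3014)
After 8 (thin lens f=13): x=1260063/98072 (≈12.8483) theta=-875835/1274936 (≈-0.6870)
After 9 (propagate distance d=20 (to screen)): x=-1135881/1274936 (≈-0.8909) theta=-875835/1274936 (≈-0.6870)
|theta_initial|=0.0000 |theta_final|=875835/1274936 (≈0.6870) -> increased

Answer: yes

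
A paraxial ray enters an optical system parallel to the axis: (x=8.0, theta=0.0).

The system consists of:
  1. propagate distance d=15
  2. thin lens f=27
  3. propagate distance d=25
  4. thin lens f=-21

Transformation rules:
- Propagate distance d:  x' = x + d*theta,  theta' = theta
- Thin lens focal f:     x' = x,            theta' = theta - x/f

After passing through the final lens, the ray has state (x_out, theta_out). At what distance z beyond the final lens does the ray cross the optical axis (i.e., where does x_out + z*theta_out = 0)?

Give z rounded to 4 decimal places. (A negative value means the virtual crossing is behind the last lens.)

Initial: x=8.0000 theta=0.0000
After 1 (propagate distance d=15): x=8.0000 theta=0.0000
After 2 (thin lens f=27): x=8.0000 theta=-8/27 (≈-0.2963)
After 3 (propagate distance d=25): x=16/27 (≈0.5926) theta=-8/27 (≈-0.2963)
After 4 (thin lens f=-21): x=16/27 (≈0.5926) theta=-152/567 (≈-0.2681)
z_focus = -x_out/theta_out = -(16/27)/(-152/567) = 42/19 ≈ 2.2105
Rounded to 4 decimal places: z = 2.2105

Answer: 2.2105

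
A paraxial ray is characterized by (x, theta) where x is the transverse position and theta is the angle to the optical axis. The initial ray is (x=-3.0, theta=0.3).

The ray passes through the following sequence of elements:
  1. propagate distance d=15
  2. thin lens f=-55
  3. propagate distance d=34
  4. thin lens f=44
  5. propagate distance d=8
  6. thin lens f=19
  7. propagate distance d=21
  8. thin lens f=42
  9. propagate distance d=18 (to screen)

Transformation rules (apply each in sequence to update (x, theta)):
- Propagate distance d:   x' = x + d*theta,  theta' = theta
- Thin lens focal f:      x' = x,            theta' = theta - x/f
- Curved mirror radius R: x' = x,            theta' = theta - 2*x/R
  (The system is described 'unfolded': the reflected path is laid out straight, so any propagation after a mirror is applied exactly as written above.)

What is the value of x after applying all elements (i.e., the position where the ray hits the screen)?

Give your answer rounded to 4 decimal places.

Answer: -11.8383

Derivation:
Initial: x=-3.0000 theta=0.3000
After 1 (propagate distance d=15): x=1.5000 theta=0.3000
After 2 (thin lens f=-55): x=1.5000 theta=18/55 (≈0.3273)
After 3 (propagate distance d=34): x=1389/110 (≈12.6273) theta=18/55 (≈0.3273)
After 4 (thin lens f=44): x=1389/110 (≈12.6273) theta=39/968 (≈0.0403)
After 5 (propagate distance d=8): x=15669/1210 (≈12.9496) theta=39/968 (≈0.0403)
After 6 (thin lens f=19): x=15669/1210 (≈12.9496) theta=-5361/8360 (≈-0.6413)
After 7 (propagate distance d=21): x=-47547/91960 (≈-0.5170) theta=-5361/8360 (≈-0.6413)
After 8 (thin lens f=42): x=-47547/91960 (≈-0.5170) theta=-161949/257488 (≈-0.6290)
After 9 (propagate distance d=18 (to screen)): x=-3810267/321860 (≈-11.8383) theta=-161949/257488 (≈-0.6290)
Rounded to 4 decimal places: x = -11.8383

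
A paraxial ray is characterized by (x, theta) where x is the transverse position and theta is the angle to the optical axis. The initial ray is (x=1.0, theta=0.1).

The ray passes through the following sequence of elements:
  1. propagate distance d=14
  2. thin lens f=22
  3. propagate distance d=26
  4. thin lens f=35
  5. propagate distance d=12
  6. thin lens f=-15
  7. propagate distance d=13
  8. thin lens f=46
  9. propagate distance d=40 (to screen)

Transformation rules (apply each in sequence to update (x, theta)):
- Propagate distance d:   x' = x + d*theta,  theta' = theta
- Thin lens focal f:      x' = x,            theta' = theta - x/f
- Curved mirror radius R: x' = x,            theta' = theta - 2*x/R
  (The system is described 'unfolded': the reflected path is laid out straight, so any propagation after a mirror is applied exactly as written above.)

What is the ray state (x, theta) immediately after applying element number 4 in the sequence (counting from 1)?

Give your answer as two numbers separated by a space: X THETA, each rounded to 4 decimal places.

Answer: 2.1636 -0.0709

Derivation:
Initial: x=1.0000 theta=0.1000
After 1 (propagate distance d=14): x=2.4000 theta=0.1000
After 2 (thin lens f=22): x=2.4000 theta=-1/110 (≈-0.0091)
After 3 (propagate distance d=26): x=119/55 (≈2.1636) theta=-1/110 (≈-0.0091)
After 4 (thin lens f=35): x=119/55 (≈2.1636) theta=-39/550 (≈-0.0709)
Rounded to 4 decimal places: x = 2.1636, theta = -0.0709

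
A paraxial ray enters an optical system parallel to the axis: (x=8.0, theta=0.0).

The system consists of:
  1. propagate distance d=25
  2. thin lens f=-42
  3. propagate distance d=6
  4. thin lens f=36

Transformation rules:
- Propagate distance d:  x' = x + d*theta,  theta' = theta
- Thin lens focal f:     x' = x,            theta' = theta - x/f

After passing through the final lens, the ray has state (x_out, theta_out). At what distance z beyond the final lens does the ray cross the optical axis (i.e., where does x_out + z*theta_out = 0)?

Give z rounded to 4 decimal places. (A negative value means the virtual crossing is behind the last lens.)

Answer: 144.0000

Derivation:
Initial: x=8.0000 theta=0.0000
After 1 (propagate distance d=25): x=8.0000 theta=0.0000
After 2 (thin lens f=-42): x=8.0000 theta=4/21 (≈0.1905)
After 3 (propagate distance d=6): x=64/7 (≈9.1429) theta=4/21 (≈0.1905)
After 4 (thin lens f=36): x=64/7 (≈9.1429) theta=-4/63 (≈-0.0635)
z_focus = -x_out/theta_out = -(64/7)/(-4/63) = 144.0000
Rounded to 4 decimal places: z = 144.0000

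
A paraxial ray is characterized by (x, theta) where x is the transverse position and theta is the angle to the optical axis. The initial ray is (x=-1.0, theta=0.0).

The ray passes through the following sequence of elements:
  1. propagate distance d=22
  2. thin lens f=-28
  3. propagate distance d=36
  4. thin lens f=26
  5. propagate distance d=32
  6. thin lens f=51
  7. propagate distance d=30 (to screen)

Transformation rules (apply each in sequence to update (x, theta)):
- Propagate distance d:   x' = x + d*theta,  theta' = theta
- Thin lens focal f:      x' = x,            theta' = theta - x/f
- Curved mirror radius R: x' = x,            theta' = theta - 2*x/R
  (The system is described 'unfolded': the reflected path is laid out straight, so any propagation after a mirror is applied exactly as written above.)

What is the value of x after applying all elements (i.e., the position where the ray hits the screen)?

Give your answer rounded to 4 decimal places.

Initial: x=-1.0000 theta=0.0000
After 1 (propagate distance d=22): x=-1.0000 theta=0.0000
After 2 (thin lens f=-28): x=-1.0000 theta=-1/28 (≈-0.0357)
After 3 (propagate distance d=36): x=-16/7 (≈-2.2857) theta=-1/28 (≈-0.0357)
After 4 (thin lens f=26): x=-16/7 (≈-2.2857) theta=19/364 (≈0.0522)
After 5 (propagate distance d=32): x=-8/13 (≈-0.6154) theta=19/364 (≈0.0522)
After 6 (thin lens f=51): x=-8/13 (≈-0.6154) theta=1193/18564 (≈0.0643)
After 7 (propagate distance d=30 (to screen)): x=4061/3094 (≈1.3125) theta=1193/18564 (≈0.0643)
Rounded to 4 decimal places: x = 1.3125

Answer: 1.3125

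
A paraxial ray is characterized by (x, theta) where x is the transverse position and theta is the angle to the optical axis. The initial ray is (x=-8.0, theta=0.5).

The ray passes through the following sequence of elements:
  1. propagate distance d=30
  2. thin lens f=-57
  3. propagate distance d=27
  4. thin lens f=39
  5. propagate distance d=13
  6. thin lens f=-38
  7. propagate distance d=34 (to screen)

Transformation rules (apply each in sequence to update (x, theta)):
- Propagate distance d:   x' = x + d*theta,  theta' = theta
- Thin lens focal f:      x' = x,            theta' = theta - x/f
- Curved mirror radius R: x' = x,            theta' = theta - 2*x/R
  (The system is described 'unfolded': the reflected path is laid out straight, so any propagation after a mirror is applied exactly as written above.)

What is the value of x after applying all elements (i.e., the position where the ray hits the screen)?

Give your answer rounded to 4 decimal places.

Answer: 45.8368

Derivation:
Initial: x=-8.0000 theta=0.5000
After 1 (propagate distance d=30): x=7.0000 theta=0.5000
After 2 (thin lens f=-57): x=7.0000 theta=71/114 (≈0.6228)
After 3 (propagate distance d=27): x=905/38 (≈23.8158) theta=71/114 (≈0.6228)
After 4 (thin lens f=39): x=905/38 (≈23.8158) theta=3/247 (≈0.0121)
After 5 (propagate distance d=13): x=911/38 (≈23.9737) theta=3/247 (≈0.0121)
After 6 (thin lens f=-38): x=911/38 (≈23.9737) theta=12071/18772 (≈0.6430)
After 7 (propagate distance d=34 (to screen)): x=215112/4693 (≈45.8368) theta=12071/18772 (≈0.6430)
Rounded to 4 decimal places: x = 45.8368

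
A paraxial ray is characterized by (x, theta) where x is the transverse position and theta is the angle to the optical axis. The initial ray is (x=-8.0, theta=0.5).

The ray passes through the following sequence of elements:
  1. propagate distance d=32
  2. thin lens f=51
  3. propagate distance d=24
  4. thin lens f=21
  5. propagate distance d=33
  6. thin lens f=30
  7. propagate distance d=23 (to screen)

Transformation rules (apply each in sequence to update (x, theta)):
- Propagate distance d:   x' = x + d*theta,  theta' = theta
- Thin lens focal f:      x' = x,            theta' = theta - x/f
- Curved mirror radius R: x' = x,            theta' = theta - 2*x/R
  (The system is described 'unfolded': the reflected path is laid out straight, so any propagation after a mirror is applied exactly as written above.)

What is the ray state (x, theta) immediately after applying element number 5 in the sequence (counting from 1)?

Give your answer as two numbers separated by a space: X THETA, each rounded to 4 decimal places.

Answer: 2.0462 -0.4300

Derivation:
Initial: x=-8.0000 theta=0.5000
After 1 (propagate distance d=32): x=8.0000 theta=0.5000
After 2 (thin lens f=51): x=8.0000 theta=35/102 (≈0.3431)
After 3 (propagate distance d=24): x=276/17 (≈16.2353) theta=35/102 (≈0.3431)
After 4 (thin lens f=21): x=276/17 (≈16.2353) theta=-307/714 (≈-0.4300)
After 5 (propagate distance d=33): x=487/238 (≈2.0462) theta=-307/714 (≈-0.4300)
Rounded to 4 decimal places: x = 2.0462, theta = -0.4300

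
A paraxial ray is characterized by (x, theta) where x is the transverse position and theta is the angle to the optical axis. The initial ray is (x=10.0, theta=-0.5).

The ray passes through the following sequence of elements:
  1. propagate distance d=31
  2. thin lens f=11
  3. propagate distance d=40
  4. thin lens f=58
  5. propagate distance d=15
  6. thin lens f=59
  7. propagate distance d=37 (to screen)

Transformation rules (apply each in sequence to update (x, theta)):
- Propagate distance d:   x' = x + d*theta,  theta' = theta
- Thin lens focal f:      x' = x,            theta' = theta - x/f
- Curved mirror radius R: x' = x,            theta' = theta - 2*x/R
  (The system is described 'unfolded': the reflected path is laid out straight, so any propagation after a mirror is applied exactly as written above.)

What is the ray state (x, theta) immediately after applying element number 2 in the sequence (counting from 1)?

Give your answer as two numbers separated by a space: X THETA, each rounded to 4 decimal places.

Initial: x=10.0000 theta=-0.5000
After 1 (propagate distance d=31): x=-5.5000 theta=-0.5000
After 2 (thin lens f=11): x=-5.5000 theta=0.0000
Rounded to 4 decimal places: x = -5.5000, theta = 0.0000

Answer: -5.5000 0.0000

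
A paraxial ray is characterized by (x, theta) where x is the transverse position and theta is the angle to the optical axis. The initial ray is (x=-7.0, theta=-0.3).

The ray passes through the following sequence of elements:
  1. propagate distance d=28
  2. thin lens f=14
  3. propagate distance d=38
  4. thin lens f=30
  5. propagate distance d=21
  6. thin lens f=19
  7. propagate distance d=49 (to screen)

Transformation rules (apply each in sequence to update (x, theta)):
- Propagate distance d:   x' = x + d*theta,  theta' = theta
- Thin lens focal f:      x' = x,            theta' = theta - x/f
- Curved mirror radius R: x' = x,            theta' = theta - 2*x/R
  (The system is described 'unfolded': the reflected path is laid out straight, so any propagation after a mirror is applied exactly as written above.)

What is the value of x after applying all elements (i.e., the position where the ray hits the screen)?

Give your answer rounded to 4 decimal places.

Answer: -18.9316

Derivation:
Initial: x=-7.0000 theta=-0.3000
After 1 (propagate distance d=28): x=-15.4000 theta=-0.3000
After 2 (thin lens f=14): x=-15.4000 theta=0.8000
After 3 (propagate distance d=38): x=15.0000 theta=0.8000
After 4 (thin lens f=30): x=15.0000 theta=0.3000
After 5 (propagate distance d=21): x=21.3000 theta=0.3000
After 6 (thin lens f=19): x=21.3000 theta=-78/95 (≈-0.8211)
After 7 (propagate distance d=49 (to screen)): x=-3597/190 (≈-18.9316) theta=-78/95 (≈-0.8211)
Rounded to 4 decimal places: x = -18.9316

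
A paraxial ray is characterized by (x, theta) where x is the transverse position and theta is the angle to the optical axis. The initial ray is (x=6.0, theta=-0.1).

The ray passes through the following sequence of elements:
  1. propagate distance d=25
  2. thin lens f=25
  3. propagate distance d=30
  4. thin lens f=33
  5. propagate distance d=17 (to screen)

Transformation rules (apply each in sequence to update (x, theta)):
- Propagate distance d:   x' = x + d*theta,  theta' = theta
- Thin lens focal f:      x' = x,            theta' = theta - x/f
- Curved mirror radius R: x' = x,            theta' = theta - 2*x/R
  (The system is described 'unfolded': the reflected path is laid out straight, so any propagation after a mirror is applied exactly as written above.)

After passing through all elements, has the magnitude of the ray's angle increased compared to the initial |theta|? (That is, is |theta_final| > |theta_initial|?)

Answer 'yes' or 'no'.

Answer: yes

Derivation:
Initial: x=6.0000 theta=-0.1000
After 1 (propagate distance d=25): x=3.5000 theta=-0.1000
After 2 (thin lens f=25): x=3.5000 theta=-0.2400
After 3 (propagate distance d=30): x=-3.7000 theta=-0.2400
After 4 (thin lens f=33): x=-3.7000 theta=-211/1650 (≈-0.1279)
After 5 (propagate distance d=17 (to screen)): x=-4846/825 (≈-5.8739) theta=-211/1650 (≈-0.1279)
|theta_initial|=0.1000 |theta_final|=211/1650 (≈0.1279) -> increased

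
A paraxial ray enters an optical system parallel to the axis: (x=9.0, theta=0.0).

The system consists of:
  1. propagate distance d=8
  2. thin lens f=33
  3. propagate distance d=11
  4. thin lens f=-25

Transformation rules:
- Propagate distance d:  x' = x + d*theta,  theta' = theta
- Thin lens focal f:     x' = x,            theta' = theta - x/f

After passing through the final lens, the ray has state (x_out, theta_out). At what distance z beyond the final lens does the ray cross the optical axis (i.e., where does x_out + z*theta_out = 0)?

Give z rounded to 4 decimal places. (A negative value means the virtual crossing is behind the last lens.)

Initial: x=9.0000 theta=0.0000
After 1 (propagate distance d=8): x=9.0000 theta=0.0000
After 2 (thin lens f=33): x=9.0000 theta=-3/11 (≈-0.2727)
After 3 (propagate distance d=11): x=6.0000 theta=-3/11 (≈-0.2727)
After 4 (thin lens f=-25): x=6.0000 theta=-9/275 (≈-0.0327)
z_focus = -x_out/theta_out = -(6.0000)/(-9/275) = 550/3 ≈ 183.3333
Rounded to 4 decimal places: z = 183.3333

Answer: 183.3333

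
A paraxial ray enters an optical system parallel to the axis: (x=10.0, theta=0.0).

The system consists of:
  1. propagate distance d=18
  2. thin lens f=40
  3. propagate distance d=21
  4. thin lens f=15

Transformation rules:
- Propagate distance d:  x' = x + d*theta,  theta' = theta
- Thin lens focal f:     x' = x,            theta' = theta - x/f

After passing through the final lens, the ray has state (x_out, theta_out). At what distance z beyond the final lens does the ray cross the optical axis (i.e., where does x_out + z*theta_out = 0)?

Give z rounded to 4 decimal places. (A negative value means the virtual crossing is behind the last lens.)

Initial: x=10.0000 theta=0.0000
After 1 (propagate distance d=18): x=10.0000 theta=0.0000
After 2 (thin lens f=40): x=10.0000 theta=-0.2500
After 3 (propagate distance d=21): x=4.7500 theta=-0.2500
After 4 (thin lens f=15): x=4.7500 theta=-17/30 (≈-0.5667)
z_focus = -x_out/theta_out = -(4.7500)/(-17/30) = 285/34 ≈ 8.3824
Rounded to 4 decimal places: z = 8.3824

Answer: 8.3824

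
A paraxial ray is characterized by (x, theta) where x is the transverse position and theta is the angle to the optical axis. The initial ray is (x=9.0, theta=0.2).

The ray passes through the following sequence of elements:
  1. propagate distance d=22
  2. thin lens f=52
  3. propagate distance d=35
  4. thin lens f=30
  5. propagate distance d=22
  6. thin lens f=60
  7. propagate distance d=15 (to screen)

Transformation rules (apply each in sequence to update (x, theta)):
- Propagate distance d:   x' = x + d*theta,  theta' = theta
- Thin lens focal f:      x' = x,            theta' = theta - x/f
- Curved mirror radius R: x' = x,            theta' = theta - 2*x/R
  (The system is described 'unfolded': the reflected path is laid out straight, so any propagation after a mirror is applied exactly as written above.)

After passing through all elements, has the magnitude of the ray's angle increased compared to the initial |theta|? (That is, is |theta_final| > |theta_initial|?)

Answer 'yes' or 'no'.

Answer: yes

Derivation:
Initial: x=9.0000 theta=0.2000
After 1 (propagate distance d=22): x=13.4000 theta=0.2000
After 2 (thin lens f=52): x=13.4000 theta=-3/52 (≈-0.0577)
After 3 (propagate distance d=35): x=2959/260 (≈11.3808) theta=-3/52 (≈-0.0577)
After 4 (thin lens f=30): x=2959/260 (≈11.3808) theta=-3409/7800 (≈-0.4371)
After 5 (propagate distance d=22): x=3443/1950 (≈1.7656) theta=-3409/7800 (≈-0.4371)
After 6 (thin lens f=60): x=3443/1950 (≈1.7656) theta=-27289/58500 (≈-0.4665)
After 7 (propagate distance d=15 (to screen)): x=-6801/1300 (≈-5.2315) theta=-27289/58500 (≈-0.4665)
|theta_initial|=0.2000 |theta_final|=27289/58500 (≈0.4665) -> increased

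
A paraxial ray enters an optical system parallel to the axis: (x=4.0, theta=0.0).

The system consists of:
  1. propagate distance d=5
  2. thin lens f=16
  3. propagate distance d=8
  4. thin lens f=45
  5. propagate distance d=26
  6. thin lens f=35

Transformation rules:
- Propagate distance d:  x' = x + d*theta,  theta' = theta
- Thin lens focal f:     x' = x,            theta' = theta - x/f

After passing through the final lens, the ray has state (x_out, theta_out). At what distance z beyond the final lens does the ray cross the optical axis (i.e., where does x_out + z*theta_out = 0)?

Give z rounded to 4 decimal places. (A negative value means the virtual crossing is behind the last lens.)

Initial: x=4.0000 theta=0.0000
After 1 (propagate distance d=5): x=4.0000 theta=0.0000
After 2 (thin lens f=16): x=4.0000 theta=-0.2500
After 3 (propagate distance d=8): x=2.0000 theta=-0.2500
After 4 (thin lens f=45): x=2.0000 theta=-53/180 (≈-0.2944)
After 5 (propagate distance d=26): x=-509/90 (≈-5.6556) theta=-53/180 (≈-0.2944)
After 6 (thin lens f=35): x=-509/90 (≈-5.6556) theta=-93/700 (≈-0.1329)
z_focus = -x_out/theta_out = -(-509/90)/(-93/700) = -35630/837 ≈ -42.5687
Rounded to 4 decimal places: z = -42.5687

Answer: -42.5687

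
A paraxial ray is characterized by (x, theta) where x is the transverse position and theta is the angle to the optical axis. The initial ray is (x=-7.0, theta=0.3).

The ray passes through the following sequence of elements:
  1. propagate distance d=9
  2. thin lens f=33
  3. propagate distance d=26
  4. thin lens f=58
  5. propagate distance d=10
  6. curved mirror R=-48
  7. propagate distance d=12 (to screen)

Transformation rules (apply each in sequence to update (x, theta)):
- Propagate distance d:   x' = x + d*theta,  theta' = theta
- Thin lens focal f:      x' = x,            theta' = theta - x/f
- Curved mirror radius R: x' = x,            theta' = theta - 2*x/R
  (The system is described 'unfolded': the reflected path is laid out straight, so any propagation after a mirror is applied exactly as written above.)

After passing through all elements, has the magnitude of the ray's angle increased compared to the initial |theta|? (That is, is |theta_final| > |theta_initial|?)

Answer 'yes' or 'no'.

Answer: yes

Derivation:
Initial: x=-7.0000 theta=0.3000
After 1 (propagate distance d=9): x=-4.3000 theta=0.3000
After 2 (thin lens f=33): x=-4.3000 theta=71/165 (≈0.4303)
After 3 (propagate distance d=26): x=2273/330 (≈6.8879) theta=71/165 (≈0.4303)
After 4 (thin lens f=58): x=2273/330 (≈6.8879) theta=5963/19140 (≈0.3115)
After 5 (propagate distance d=10): x=47866/4785 (≈10.0033) theta=5963/19140 (≈0.3115)
After 6 (curved mirror R=-48): x=47866/4785 (≈10.0033) theta=1901/2610 (≈0.7284)
After 7 (propagate distance d=12 (to screen)): x=29896/1595 (≈18.7436) theta=1901/2610 (≈0.7284)
|theta_initial|=0.3000 |theta_final|=1901/2610 (≈0.7284) -> increased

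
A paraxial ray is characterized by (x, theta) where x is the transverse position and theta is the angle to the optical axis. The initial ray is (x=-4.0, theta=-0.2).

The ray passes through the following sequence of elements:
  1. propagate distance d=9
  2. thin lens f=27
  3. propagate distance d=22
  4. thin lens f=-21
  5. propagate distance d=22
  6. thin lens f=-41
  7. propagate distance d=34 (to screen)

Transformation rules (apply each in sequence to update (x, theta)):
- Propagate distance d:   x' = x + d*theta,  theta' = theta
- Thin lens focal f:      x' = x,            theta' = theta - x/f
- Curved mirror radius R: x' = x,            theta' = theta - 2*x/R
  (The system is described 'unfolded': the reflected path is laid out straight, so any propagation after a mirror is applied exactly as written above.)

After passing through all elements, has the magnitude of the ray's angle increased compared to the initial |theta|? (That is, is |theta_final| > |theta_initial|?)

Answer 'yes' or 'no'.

Initial: x=-4.0000 theta=-0.2000
After 1 (propagate distance d=9): x=-5.8000 theta=-0.2000
After 2 (thin lens f=27): x=-5.8000 theta=2/135 (≈0.0148)
After 3 (propagate distance d=22): x=-739/135 (≈-5.4741) theta=2/135 (≈0.0148)
After 4 (thin lens f=-21): x=-739/135 (≈-5.4741) theta=-697/2835 (≈-0.2459)
After 5 (propagate distance d=22): x=-30853/2835 (≈-10.8829) theta=-697/2835 (≈-0.2459)
After 6 (thin lens f=-41): x=-30853/2835 (≈-10.8829) theta=-566/1107 (≈-0.5113)
After 7 (propagate distance d=34 (to screen)): x=-3285593/116235 (≈-28.2668) theta=-566/1107 (≈-0.5113)
|theta_initial|=0.2000 |theta_final|=566/1107 (≈0.5113) -> increased

Answer: yes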